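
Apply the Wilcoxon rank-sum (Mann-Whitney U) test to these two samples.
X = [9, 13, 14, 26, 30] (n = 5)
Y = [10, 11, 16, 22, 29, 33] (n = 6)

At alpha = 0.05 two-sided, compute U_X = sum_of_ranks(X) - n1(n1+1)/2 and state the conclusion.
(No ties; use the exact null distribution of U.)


Step 1: Combine and sort all 11 observations; assign midranks.
sorted (value, group): (9,X), (10,Y), (11,Y), (13,X), (14,X), (16,Y), (22,Y), (26,X), (29,Y), (30,X), (33,Y)
ranks: 9->1, 10->2, 11->3, 13->4, 14->5, 16->6, 22->7, 26->8, 29->9, 30->10, 33->11
Step 2: Rank sum for X: R1 = 1 + 4 + 5 + 8 + 10 = 28.
Step 3: U_X = R1 - n1(n1+1)/2 = 28 - 5*6/2 = 28 - 15 = 13.
       U_Y = n1*n2 - U_X = 30 - 13 = 17.
Step 4: No ties, so the exact null distribution of U (based on enumerating the C(11,5) = 462 equally likely rank assignments) gives the two-sided p-value.
Step 5: p-value = 0.792208; compare to alpha = 0.05. fail to reject H0.

U_X = 13, p = 0.792208, fail to reject H0 at alpha = 0.05.


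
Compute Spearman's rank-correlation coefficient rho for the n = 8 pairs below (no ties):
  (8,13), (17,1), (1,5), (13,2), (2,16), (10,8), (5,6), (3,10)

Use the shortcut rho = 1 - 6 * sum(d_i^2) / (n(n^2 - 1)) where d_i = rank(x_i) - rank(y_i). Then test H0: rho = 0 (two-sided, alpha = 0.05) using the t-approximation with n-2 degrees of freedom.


Step 1: Rank x and y separately (midranks; no ties here).
rank(x): 8->5, 17->8, 1->1, 13->7, 2->2, 10->6, 5->4, 3->3
rank(y): 13->7, 1->1, 5->3, 2->2, 16->8, 8->5, 6->4, 10->6
Step 2: d_i = R_x(i) - R_y(i); compute d_i^2.
  (5-7)^2=4, (8-1)^2=49, (1-3)^2=4, (7-2)^2=25, (2-8)^2=36, (6-5)^2=1, (4-4)^2=0, (3-6)^2=9
sum(d^2) = 128.
Step 3: rho = 1 - 6*128 / (8*(8^2 - 1)) = 1 - 768/504 = -0.523810.
Step 4: Under H0, t = rho * sqrt((n-2)/(1-rho^2)) = -1.5062 ~ t(6).
Step 5: Two-sided p-value from the t-distribution with 6 df = 0.182721.
Step 6: alpha = 0.05. fail to reject H0.

rho = -0.5238, p = 0.182721, fail to reject H0 at alpha = 0.05.


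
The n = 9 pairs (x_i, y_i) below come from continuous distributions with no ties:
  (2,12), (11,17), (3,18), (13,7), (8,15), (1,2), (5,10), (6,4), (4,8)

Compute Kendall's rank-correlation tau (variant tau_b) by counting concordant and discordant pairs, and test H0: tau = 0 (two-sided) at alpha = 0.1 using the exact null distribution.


Step 1: Enumerate the 36 unordered pairs (i,j) with i<j and classify each by sign(x_j-x_i) * sign(y_j-y_i).
  (1,2):dx=+9,dy=+5->C; (1,3):dx=+1,dy=+6->C; (1,4):dx=+11,dy=-5->D; (1,5):dx=+6,dy=+3->C
  (1,6):dx=-1,dy=-10->C; (1,7):dx=+3,dy=-2->D; (1,8):dx=+4,dy=-8->D; (1,9):dx=+2,dy=-4->D
  (2,3):dx=-8,dy=+1->D; (2,4):dx=+2,dy=-10->D; (2,5):dx=-3,dy=-2->C; (2,6):dx=-10,dy=-15->C
  (2,7):dx=-6,dy=-7->C; (2,8):dx=-5,dy=-13->C; (2,9):dx=-7,dy=-9->C; (3,4):dx=+10,dy=-11->D
  (3,5):dx=+5,dy=-3->D; (3,6):dx=-2,dy=-16->C; (3,7):dx=+2,dy=-8->D; (3,8):dx=+3,dy=-14->D
  (3,9):dx=+1,dy=-10->D; (4,5):dx=-5,dy=+8->D; (4,6):dx=-12,dy=-5->C; (4,7):dx=-8,dy=+3->D
  (4,8):dx=-7,dy=-3->C; (4,9):dx=-9,dy=+1->D; (5,6):dx=-7,dy=-13->C; (5,7):dx=-3,dy=-5->C
  (5,8):dx=-2,dy=-11->C; (5,9):dx=-4,dy=-7->C; (6,7):dx=+4,dy=+8->C; (6,8):dx=+5,dy=+2->C
  (6,9):dx=+3,dy=+6->C; (7,8):dx=+1,dy=-6->D; (7,9):dx=-1,dy=-2->C; (8,9):dx=-2,dy=+4->D
Step 2: C = 20, D = 16, total pairs = 36.
Step 3: tau = (C - D)/(n(n-1)/2) = (20 - 16)/36 = 0.111111.
Step 4: Exact two-sided p-value (enumerate n! = 362880 permutations of y under H0): p = 0.761414.
Step 5: alpha = 0.1. fail to reject H0.

tau_b = 0.1111 (C=20, D=16), p = 0.761414, fail to reject H0.


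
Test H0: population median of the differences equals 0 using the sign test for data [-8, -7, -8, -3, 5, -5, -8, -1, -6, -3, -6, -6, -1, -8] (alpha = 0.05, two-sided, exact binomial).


Step 1: Discard zero differences. Original n = 14; n_eff = number of nonzero differences = 14.
Nonzero differences (with sign): -8, -7, -8, -3, +5, -5, -8, -1, -6, -3, -6, -6, -1, -8
Step 2: Count signs: positive = 1, negative = 13.
Step 3: Under H0: P(positive) = 0.5, so the number of positives S ~ Bin(14, 0.5).
Step 4: Two-sided exact p-value = sum of Bin(14,0.5) probabilities at or below the observed probability = 0.001831.
Step 5: alpha = 0.05. reject H0.

n_eff = 14, pos = 1, neg = 13, p = 0.001831, reject H0.


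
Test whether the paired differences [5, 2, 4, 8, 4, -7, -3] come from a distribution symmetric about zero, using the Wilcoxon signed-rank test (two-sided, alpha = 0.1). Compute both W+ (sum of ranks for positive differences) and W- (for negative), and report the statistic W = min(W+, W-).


Step 1: Drop any zero differences (none here) and take |d_i|.
|d| = [5, 2, 4, 8, 4, 7, 3]
Step 2: Midrank |d_i| (ties get averaged ranks).
ranks: |5|->5, |2|->1, |4|->3.5, |8|->7, |4|->3.5, |7|->6, |3|->2
Step 3: Attach original signs; sum ranks with positive sign and with negative sign.
W+ = 5 + 1 + 3.5 + 7 + 3.5 = 20
W- = 6 + 2 = 8
(Check: W+ + W- = 28 should equal n(n+1)/2 = 28.)
Step 4: Test statistic W = min(W+, W-) = 8.
Step 5: Ties in |d|, so use the tie-corrected normal approximation.
        E[W] = n(n+1)/4 = 7*8/4 = 14.
        Tie groups: |d|=4 (t=2); sum(t^3 - t) = 6.
        Var[W] = n(n+1)(2n+1)/24 - sum(t^3-t)/48 = 840/24 - 6/48 = 34.875.
        z = (W - E[W]) / sqrt(Var[W]) = (8 - 14) / 5.9055 = -1.0160.
        Two-sided p = 2*Phi(z) = 0.309629.
Step 6: alpha = 0.1. fail to reject H0.

W+ = 20, W- = 8, W = min = 8, p = 0.309629, fail to reject H0.


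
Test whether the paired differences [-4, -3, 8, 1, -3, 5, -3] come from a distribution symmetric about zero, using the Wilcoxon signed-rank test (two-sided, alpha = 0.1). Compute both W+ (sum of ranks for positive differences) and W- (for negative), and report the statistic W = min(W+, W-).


Step 1: Drop any zero differences (none here) and take |d_i|.
|d| = [4, 3, 8, 1, 3, 5, 3]
Step 2: Midrank |d_i| (ties get averaged ranks).
ranks: |4|->5, |3|->3, |8|->7, |1|->1, |3|->3, |5|->6, |3|->3
Step 3: Attach original signs; sum ranks with positive sign and with negative sign.
W+ = 7 + 1 + 6 = 14
W- = 5 + 3 + 3 + 3 = 14
(Check: W+ + W- = 28 should equal n(n+1)/2 = 28.)
Step 4: Test statistic W = min(W+, W-) = 14.
Step 5: Ties in |d|, so use the tie-corrected normal approximation.
        E[W] = n(n+1)/4 = 7*8/4 = 14.
        Tie groups: |d|=3 (t=3); sum(t^3 - t) = 24.
        Var[W] = n(n+1)(2n+1)/24 - sum(t^3-t)/48 = 840/24 - 24/48 = 34.5.
        z = (W - E[W]) / sqrt(Var[W]) = (14 - 14) / 5.8737 = 0.0000.
        Two-sided p = 2*Phi(z) = 1.000000.
Step 6: alpha = 0.1. fail to reject H0.

W+ = 14, W- = 14, W = min = 14, p = 1.000000, fail to reject H0.


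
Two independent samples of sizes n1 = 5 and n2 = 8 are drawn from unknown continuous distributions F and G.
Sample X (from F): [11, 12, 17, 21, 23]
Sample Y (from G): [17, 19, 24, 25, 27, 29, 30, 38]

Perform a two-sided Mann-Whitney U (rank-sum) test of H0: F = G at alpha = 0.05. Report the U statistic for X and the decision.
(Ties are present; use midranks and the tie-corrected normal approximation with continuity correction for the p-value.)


Step 1: Combine and sort all 13 observations; assign midranks.
sorted (value, group): (11,X), (12,X), (17,X), (17,Y), (19,Y), (21,X), (23,X), (24,Y), (25,Y), (27,Y), (29,Y), (30,Y), (38,Y)
ranks: 11->1, 12->2, 17->3.5, 17->3.5, 19->5, 21->6, 23->7, 24->8, 25->9, 27->10, 29->11, 30->12, 38->13
Step 2: Rank sum for X: R1 = 1 + 2 + 3.5 + 6 + 7 = 19.5.
Step 3: U_X = R1 - n1(n1+1)/2 = 19.5 - 5*6/2 = 19.5 - 15 = 4.5.
       U_Y = n1*n2 - U_X = 40 - 4.5 = 35.5.
Step 4: Ties are present, so use the tie-corrected normal approximation (with continuity correction) for the p-value.
Step 5: p-value = 0.027892; compare to alpha = 0.05. reject H0.

U_X = 4.5, p = 0.027892, reject H0 at alpha = 0.05.


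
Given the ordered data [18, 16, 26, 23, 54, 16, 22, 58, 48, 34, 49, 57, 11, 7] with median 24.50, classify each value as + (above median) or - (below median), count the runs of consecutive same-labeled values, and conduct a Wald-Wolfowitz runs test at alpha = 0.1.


Step 1: Compute median = 24.50; label A = above, B = below.
Labels in order: BBABABBAAAAABB  (n_A = 7, n_B = 7)
Step 2: Count runs R = 7.
Step 3: Under H0 (random ordering), E[R] = 2*n_A*n_B/(n_A+n_B) + 1 = 2*7*7/14 + 1 = 8.0000.
        Var[R] = 2*n_A*n_B*(2*n_A*n_B - n_A - n_B) / ((n_A+n_B)^2 * (n_A+n_B-1)) = 8232/2548 = 3.2308.
        SD[R] = 1.7974.
Step 4: Continuity-corrected z = (R + 0.5 - E[R]) / SD[R] = (7 + 0.5 - 8.0000) / 1.7974 = -0.2782.
Step 5: Two-sided p-value via normal approximation = 2*(1 - Phi(|z|)) = 0.780879.
Step 6: alpha = 0.1. fail to reject H0.

R = 7, z = -0.2782, p = 0.780879, fail to reject H0.


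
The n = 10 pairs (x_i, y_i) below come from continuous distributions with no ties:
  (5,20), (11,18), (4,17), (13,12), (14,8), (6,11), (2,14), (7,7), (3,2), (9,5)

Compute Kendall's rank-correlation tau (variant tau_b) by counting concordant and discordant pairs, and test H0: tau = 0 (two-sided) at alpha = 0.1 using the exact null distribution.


Step 1: Enumerate the 45 unordered pairs (i,j) with i<j and classify each by sign(x_j-x_i) * sign(y_j-y_i).
  (1,2):dx=+6,dy=-2->D; (1,3):dx=-1,dy=-3->C; (1,4):dx=+8,dy=-8->D; (1,5):dx=+9,dy=-12->D
  (1,6):dx=+1,dy=-9->D; (1,7):dx=-3,dy=-6->C; (1,8):dx=+2,dy=-13->D; (1,9):dx=-2,dy=-18->C
  (1,10):dx=+4,dy=-15->D; (2,3):dx=-7,dy=-1->C; (2,4):dx=+2,dy=-6->D; (2,5):dx=+3,dy=-10->D
  (2,6):dx=-5,dy=-7->C; (2,7):dx=-9,dy=-4->C; (2,8):dx=-4,dy=-11->C; (2,9):dx=-8,dy=-16->C
  (2,10):dx=-2,dy=-13->C; (3,4):dx=+9,dy=-5->D; (3,5):dx=+10,dy=-9->D; (3,6):dx=+2,dy=-6->D
  (3,7):dx=-2,dy=-3->C; (3,8):dx=+3,dy=-10->D; (3,9):dx=-1,dy=-15->C; (3,10):dx=+5,dy=-12->D
  (4,5):dx=+1,dy=-4->D; (4,6):dx=-7,dy=-1->C; (4,7):dx=-11,dy=+2->D; (4,8):dx=-6,dy=-5->C
  (4,9):dx=-10,dy=-10->C; (4,10):dx=-4,dy=-7->C; (5,6):dx=-8,dy=+3->D; (5,7):dx=-12,dy=+6->D
  (5,8):dx=-7,dy=-1->C; (5,9):dx=-11,dy=-6->C; (5,10):dx=-5,dy=-3->C; (6,7):dx=-4,dy=+3->D
  (6,8):dx=+1,dy=-4->D; (6,9):dx=-3,dy=-9->C; (6,10):dx=+3,dy=-6->D; (7,8):dx=+5,dy=-7->D
  (7,9):dx=+1,dy=-12->D; (7,10):dx=+7,dy=-9->D; (8,9):dx=-4,dy=-5->C; (8,10):dx=+2,dy=-2->D
  (9,10):dx=+6,dy=+3->C
Step 2: C = 21, D = 24, total pairs = 45.
Step 3: tau = (C - D)/(n(n-1)/2) = (21 - 24)/45 = -0.066667.
Step 4: Exact two-sided p-value (enumerate n! = 3628800 permutations of y under H0): p = 0.861801.
Step 5: alpha = 0.1. fail to reject H0.

tau_b = -0.0667 (C=21, D=24), p = 0.861801, fail to reject H0.


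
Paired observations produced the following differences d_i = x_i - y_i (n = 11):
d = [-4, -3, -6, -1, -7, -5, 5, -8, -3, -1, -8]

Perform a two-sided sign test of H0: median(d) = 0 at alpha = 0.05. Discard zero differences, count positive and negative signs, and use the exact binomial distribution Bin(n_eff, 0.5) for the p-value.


Step 1: Discard zero differences. Original n = 11; n_eff = number of nonzero differences = 11.
Nonzero differences (with sign): -4, -3, -6, -1, -7, -5, +5, -8, -3, -1, -8
Step 2: Count signs: positive = 1, negative = 10.
Step 3: Under H0: P(positive) = 0.5, so the number of positives S ~ Bin(11, 0.5).
Step 4: Two-sided exact p-value = sum of Bin(11,0.5) probabilities at or below the observed probability = 0.011719.
Step 5: alpha = 0.05. reject H0.

n_eff = 11, pos = 1, neg = 10, p = 0.011719, reject H0.


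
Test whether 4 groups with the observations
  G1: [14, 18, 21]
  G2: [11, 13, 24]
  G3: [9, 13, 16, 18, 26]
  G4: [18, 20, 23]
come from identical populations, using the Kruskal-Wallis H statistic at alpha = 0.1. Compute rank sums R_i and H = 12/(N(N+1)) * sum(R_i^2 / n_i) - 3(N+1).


Step 1: Combine all N = 14 observations and assign midranks.
sorted (value, group, rank): (9,G3,1), (11,G2,2), (13,G2,3.5), (13,G3,3.5), (14,G1,5), (16,G3,6), (18,G1,8), (18,G3,8), (18,G4,8), (20,G4,10), (21,G1,11), (23,G4,12), (24,G2,13), (26,G3,14)
Step 2: Sum ranks within each group.
R_1 = 24 (n_1 = 3)
R_2 = 18.5 (n_2 = 3)
R_3 = 32.5 (n_3 = 5)
R_4 = 30 (n_4 = 3)
Step 3: H = 12/(N(N+1)) * sum(R_i^2/n_i) - 3(N+1)
     = 12/(14*15) * (24^2/3 + 18.5^2/3 + 32.5^2/5 + 30^2/3) - 3*15
     = 0.057143 * 817.333 - 45
     = 1.704762.
Step 4: Ties present; correction factor C = 1 - 30/(14^3 - 14) = 0.989011. Corrected H = 1.704762 / 0.989011 = 1.723704.
Step 5: Under H0, H ~ chi^2(3); p-value = 0.631677.
Step 6: alpha = 0.1. fail to reject H0.

H = 1.7237, df = 3, p = 0.631677, fail to reject H0.


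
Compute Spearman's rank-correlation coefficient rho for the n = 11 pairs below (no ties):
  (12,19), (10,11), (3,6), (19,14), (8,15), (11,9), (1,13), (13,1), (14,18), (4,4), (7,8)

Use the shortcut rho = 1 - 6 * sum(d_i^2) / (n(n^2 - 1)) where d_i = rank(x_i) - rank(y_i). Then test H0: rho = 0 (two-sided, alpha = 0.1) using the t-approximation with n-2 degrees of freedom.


Step 1: Rank x and y separately (midranks; no ties here).
rank(x): 12->8, 10->6, 3->2, 19->11, 8->5, 11->7, 1->1, 13->9, 14->10, 4->3, 7->4
rank(y): 19->11, 11->6, 6->3, 14->8, 15->9, 9->5, 13->7, 1->1, 18->10, 4->2, 8->4
Step 2: d_i = R_x(i) - R_y(i); compute d_i^2.
  (8-11)^2=9, (6-6)^2=0, (2-3)^2=1, (11-8)^2=9, (5-9)^2=16, (7-5)^2=4, (1-7)^2=36, (9-1)^2=64, (10-10)^2=0, (3-2)^2=1, (4-4)^2=0
sum(d^2) = 140.
Step 3: rho = 1 - 6*140 / (11*(11^2 - 1)) = 1 - 840/1320 = 0.363636.
Step 4: Under H0, t = rho * sqrt((n-2)/(1-rho^2)) = 1.1711 ~ t(9).
Step 5: Two-sided p-value from the t-distribution with 9 df = 0.271638.
Step 6: alpha = 0.1. fail to reject H0.

rho = 0.3636, p = 0.271638, fail to reject H0 at alpha = 0.1.


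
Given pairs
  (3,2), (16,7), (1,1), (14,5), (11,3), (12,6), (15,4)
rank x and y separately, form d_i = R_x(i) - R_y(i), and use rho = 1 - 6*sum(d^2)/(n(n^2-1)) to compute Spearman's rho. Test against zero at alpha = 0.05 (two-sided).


Step 1: Rank x and y separately (midranks; no ties here).
rank(x): 3->2, 16->7, 1->1, 14->5, 11->3, 12->4, 15->6
rank(y): 2->2, 7->7, 1->1, 5->5, 3->3, 6->6, 4->4
Step 2: d_i = R_x(i) - R_y(i); compute d_i^2.
  (2-2)^2=0, (7-7)^2=0, (1-1)^2=0, (5-5)^2=0, (3-3)^2=0, (4-6)^2=4, (6-4)^2=4
sum(d^2) = 8.
Step 3: rho = 1 - 6*8 / (7*(7^2 - 1)) = 1 - 48/336 = 0.857143.
Step 4: Under H0, t = rho * sqrt((n-2)/(1-rho^2)) = 3.7210 ~ t(5).
Step 5: Two-sided p-value from the t-distribution with 5 df = 0.013697.
Step 6: alpha = 0.05. reject H0.

rho = 0.8571, p = 0.013697, reject H0 at alpha = 0.05.


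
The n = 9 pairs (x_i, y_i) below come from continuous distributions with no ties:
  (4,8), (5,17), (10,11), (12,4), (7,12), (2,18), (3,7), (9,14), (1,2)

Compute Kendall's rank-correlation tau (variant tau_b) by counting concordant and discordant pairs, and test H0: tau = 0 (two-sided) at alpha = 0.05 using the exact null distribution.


Step 1: Enumerate the 36 unordered pairs (i,j) with i<j and classify each by sign(x_j-x_i) * sign(y_j-y_i).
  (1,2):dx=+1,dy=+9->C; (1,3):dx=+6,dy=+3->C; (1,4):dx=+8,dy=-4->D; (1,5):dx=+3,dy=+4->C
  (1,6):dx=-2,dy=+10->D; (1,7):dx=-1,dy=-1->C; (1,8):dx=+5,dy=+6->C; (1,9):dx=-3,dy=-6->C
  (2,3):dx=+5,dy=-6->D; (2,4):dx=+7,dy=-13->D; (2,5):dx=+2,dy=-5->D; (2,6):dx=-3,dy=+1->D
  (2,7):dx=-2,dy=-10->C; (2,8):dx=+4,dy=-3->D; (2,9):dx=-4,dy=-15->C; (3,4):dx=+2,dy=-7->D
  (3,5):dx=-3,dy=+1->D; (3,6):dx=-8,dy=+7->D; (3,7):dx=-7,dy=-4->C; (3,8):dx=-1,dy=+3->D
  (3,9):dx=-9,dy=-9->C; (4,5):dx=-5,dy=+8->D; (4,6):dx=-10,dy=+14->D; (4,7):dx=-9,dy=+3->D
  (4,8):dx=-3,dy=+10->D; (4,9):dx=-11,dy=-2->C; (5,6):dx=-5,dy=+6->D; (5,7):dx=-4,dy=-5->C
  (5,8):dx=+2,dy=+2->C; (5,9):dx=-6,dy=-10->C; (6,7):dx=+1,dy=-11->D; (6,8):dx=+7,dy=-4->D
  (6,9):dx=-1,dy=-16->C; (7,8):dx=+6,dy=+7->C; (7,9):dx=-2,dy=-5->C; (8,9):dx=-8,dy=-12->C
Step 2: C = 18, D = 18, total pairs = 36.
Step 3: tau = (C - D)/(n(n-1)/2) = (18 - 18)/36 = 0.000000.
Step 4: Exact two-sided p-value (enumerate n! = 362880 permutations of y under H0): p = 1.000000.
Step 5: alpha = 0.05. fail to reject H0.

tau_b = 0.0000 (C=18, D=18), p = 1.000000, fail to reject H0.


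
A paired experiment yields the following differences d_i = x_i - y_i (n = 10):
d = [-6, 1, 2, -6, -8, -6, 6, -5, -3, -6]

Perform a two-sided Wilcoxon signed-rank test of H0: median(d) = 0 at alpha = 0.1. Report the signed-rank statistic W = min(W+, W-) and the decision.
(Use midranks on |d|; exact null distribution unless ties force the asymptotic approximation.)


Step 1: Drop any zero differences (none here) and take |d_i|.
|d| = [6, 1, 2, 6, 8, 6, 6, 5, 3, 6]
Step 2: Midrank |d_i| (ties get averaged ranks).
ranks: |6|->7, |1|->1, |2|->2, |6|->7, |8|->10, |6|->7, |6|->7, |5|->4, |3|->3, |6|->7
Step 3: Attach original signs; sum ranks with positive sign and with negative sign.
W+ = 1 + 2 + 7 = 10
W- = 7 + 7 + 10 + 7 + 4 + 3 + 7 = 45
(Check: W+ + W- = 55 should equal n(n+1)/2 = 55.)
Step 4: Test statistic W = min(W+, W-) = 10.
Step 5: Ties in |d|, so use the tie-corrected normal approximation.
        E[W] = n(n+1)/4 = 10*11/4 = 27.5.
        Tie groups: |d|=6 (t=5); sum(t^3 - t) = 120.
        Var[W] = n(n+1)(2n+1)/24 - sum(t^3-t)/48 = 2310/24 - 120/48 = 93.75.
        z = (W - E[W]) / sqrt(Var[W]) = (10 - 27.5) / 9.6825 = -1.8074.
        Two-sided p = 2*Phi(z) = 0.070701.
Step 6: alpha = 0.1. reject H0.

W+ = 10, W- = 45, W = min = 10, p = 0.070701, reject H0.


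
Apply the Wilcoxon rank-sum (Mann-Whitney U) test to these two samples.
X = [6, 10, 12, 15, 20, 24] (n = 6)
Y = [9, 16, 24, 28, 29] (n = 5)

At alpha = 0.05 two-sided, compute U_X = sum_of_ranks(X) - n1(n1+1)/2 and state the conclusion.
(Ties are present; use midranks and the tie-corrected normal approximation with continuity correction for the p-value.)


Step 1: Combine and sort all 11 observations; assign midranks.
sorted (value, group): (6,X), (9,Y), (10,X), (12,X), (15,X), (16,Y), (20,X), (24,X), (24,Y), (28,Y), (29,Y)
ranks: 6->1, 9->2, 10->3, 12->4, 15->5, 16->6, 20->7, 24->8.5, 24->8.5, 28->10, 29->11
Step 2: Rank sum for X: R1 = 1 + 3 + 4 + 5 + 7 + 8.5 = 28.5.
Step 3: U_X = R1 - n1(n1+1)/2 = 28.5 - 6*7/2 = 28.5 - 21 = 7.5.
       U_Y = n1*n2 - U_X = 30 - 7.5 = 22.5.
Step 4: Ties are present, so use the tie-corrected normal approximation (with continuity correction) for the p-value.
Step 5: p-value = 0.200217; compare to alpha = 0.05. fail to reject H0.

U_X = 7.5, p = 0.200217, fail to reject H0 at alpha = 0.05.


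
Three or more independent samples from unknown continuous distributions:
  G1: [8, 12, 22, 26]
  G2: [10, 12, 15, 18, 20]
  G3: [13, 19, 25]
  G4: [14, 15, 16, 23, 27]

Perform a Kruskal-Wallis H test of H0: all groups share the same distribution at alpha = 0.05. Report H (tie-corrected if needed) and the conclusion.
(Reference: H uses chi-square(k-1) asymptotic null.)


Step 1: Combine all N = 17 observations and assign midranks.
sorted (value, group, rank): (8,G1,1), (10,G2,2), (12,G1,3.5), (12,G2,3.5), (13,G3,5), (14,G4,6), (15,G2,7.5), (15,G4,7.5), (16,G4,9), (18,G2,10), (19,G3,11), (20,G2,12), (22,G1,13), (23,G4,14), (25,G3,15), (26,G1,16), (27,G4,17)
Step 2: Sum ranks within each group.
R_1 = 33.5 (n_1 = 4)
R_2 = 35 (n_2 = 5)
R_3 = 31 (n_3 = 3)
R_4 = 53.5 (n_4 = 5)
Step 3: H = 12/(N(N+1)) * sum(R_i^2/n_i) - 3(N+1)
     = 12/(17*18) * (33.5^2/4 + 35^2/5 + 31^2/3 + 53.5^2/5) - 3*18
     = 0.039216 * 1418.35 - 54
     = 1.621405.
Step 4: Ties present; correction factor C = 1 - 12/(17^3 - 17) = 0.997549. Corrected H = 1.621405 / 0.997549 = 1.625389.
Step 5: Under H0, H ~ chi^2(3); p-value = 0.653647.
Step 6: alpha = 0.05. fail to reject H0.

H = 1.6254, df = 3, p = 0.653647, fail to reject H0.


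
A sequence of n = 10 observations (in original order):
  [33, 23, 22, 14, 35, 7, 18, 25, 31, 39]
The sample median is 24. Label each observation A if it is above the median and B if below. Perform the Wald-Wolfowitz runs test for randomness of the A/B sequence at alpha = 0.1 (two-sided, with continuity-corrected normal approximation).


Step 1: Compute median = 24; label A = above, B = below.
Labels in order: ABBBABBAAA  (n_A = 5, n_B = 5)
Step 2: Count runs R = 5.
Step 3: Under H0 (random ordering), E[R] = 2*n_A*n_B/(n_A+n_B) + 1 = 2*5*5/10 + 1 = 6.0000.
        Var[R] = 2*n_A*n_B*(2*n_A*n_B - n_A - n_B) / ((n_A+n_B)^2 * (n_A+n_B-1)) = 2000/900 = 2.2222.
        SD[R] = 1.4907.
Step 4: Continuity-corrected z = (R + 0.5 - E[R]) / SD[R] = (5 + 0.5 - 6.0000) / 1.4907 = -0.3354.
Step 5: Two-sided p-value via normal approximation = 2*(1 - Phi(|z|)) = 0.737316.
Step 6: alpha = 0.1. fail to reject H0.

R = 5, z = -0.3354, p = 0.737316, fail to reject H0.


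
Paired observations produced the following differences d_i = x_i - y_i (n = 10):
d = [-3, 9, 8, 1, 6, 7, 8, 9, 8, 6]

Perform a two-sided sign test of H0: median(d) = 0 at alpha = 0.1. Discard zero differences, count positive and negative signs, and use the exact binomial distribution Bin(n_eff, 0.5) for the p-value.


Step 1: Discard zero differences. Original n = 10; n_eff = number of nonzero differences = 10.
Nonzero differences (with sign): -3, +9, +8, +1, +6, +7, +8, +9, +8, +6
Step 2: Count signs: positive = 9, negative = 1.
Step 3: Under H0: P(positive) = 0.5, so the number of positives S ~ Bin(10, 0.5).
Step 4: Two-sided exact p-value = sum of Bin(10,0.5) probabilities at or below the observed probability = 0.021484.
Step 5: alpha = 0.1. reject H0.

n_eff = 10, pos = 9, neg = 1, p = 0.021484, reject H0.


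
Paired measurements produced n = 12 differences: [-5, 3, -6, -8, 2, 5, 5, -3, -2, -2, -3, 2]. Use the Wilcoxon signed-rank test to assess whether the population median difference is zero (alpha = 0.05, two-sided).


Step 1: Drop any zero differences (none here) and take |d_i|.
|d| = [5, 3, 6, 8, 2, 5, 5, 3, 2, 2, 3, 2]
Step 2: Midrank |d_i| (ties get averaged ranks).
ranks: |5|->9, |3|->6, |6|->11, |8|->12, |2|->2.5, |5|->9, |5|->9, |3|->6, |2|->2.5, |2|->2.5, |3|->6, |2|->2.5
Step 3: Attach original signs; sum ranks with positive sign and with negative sign.
W+ = 6 + 2.5 + 9 + 9 + 2.5 = 29
W- = 9 + 11 + 12 + 6 + 2.5 + 2.5 + 6 = 49
(Check: W+ + W- = 78 should equal n(n+1)/2 = 78.)
Step 4: Test statistic W = min(W+, W-) = 29.
Step 5: Ties in |d|, so use the tie-corrected normal approximation.
        E[W] = n(n+1)/4 = 12*13/4 = 39.
        Tie groups: |d|=2 (t=4), |d|=3 (t=3), |d|=5 (t=3); sum(t^3 - t) = 108.
        Var[W] = n(n+1)(2n+1)/24 - sum(t^3-t)/48 = 3900/24 - 108/48 = 160.25.
        z = (W - E[W]) / sqrt(Var[W]) = (29 - 39) / 12.6590 = -0.7900.
        Two-sided p = 2*Phi(z) = 0.429556.
Step 6: alpha = 0.05. fail to reject H0.

W+ = 29, W- = 49, W = min = 29, p = 0.429556, fail to reject H0.


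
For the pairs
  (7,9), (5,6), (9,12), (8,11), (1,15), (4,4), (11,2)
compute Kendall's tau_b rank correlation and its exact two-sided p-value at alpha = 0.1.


Step 1: Enumerate the 21 unordered pairs (i,j) with i<j and classify each by sign(x_j-x_i) * sign(y_j-y_i).
  (1,2):dx=-2,dy=-3->C; (1,3):dx=+2,dy=+3->C; (1,4):dx=+1,dy=+2->C; (1,5):dx=-6,dy=+6->D
  (1,6):dx=-3,dy=-5->C; (1,7):dx=+4,dy=-7->D; (2,3):dx=+4,dy=+6->C; (2,4):dx=+3,dy=+5->C
  (2,5):dx=-4,dy=+9->D; (2,6):dx=-1,dy=-2->C; (2,7):dx=+6,dy=-4->D; (3,4):dx=-1,dy=-1->C
  (3,5):dx=-8,dy=+3->D; (3,6):dx=-5,dy=-8->C; (3,7):dx=+2,dy=-10->D; (4,5):dx=-7,dy=+4->D
  (4,6):dx=-4,dy=-7->C; (4,7):dx=+3,dy=-9->D; (5,6):dx=+3,dy=-11->D; (5,7):dx=+10,dy=-13->D
  (6,7):dx=+7,dy=-2->D
Step 2: C = 10, D = 11, total pairs = 21.
Step 3: tau = (C - D)/(n(n-1)/2) = (10 - 11)/21 = -0.047619.
Step 4: Exact two-sided p-value (enumerate n! = 5040 permutations of y under H0): p = 1.000000.
Step 5: alpha = 0.1. fail to reject H0.

tau_b = -0.0476 (C=10, D=11), p = 1.000000, fail to reject H0.


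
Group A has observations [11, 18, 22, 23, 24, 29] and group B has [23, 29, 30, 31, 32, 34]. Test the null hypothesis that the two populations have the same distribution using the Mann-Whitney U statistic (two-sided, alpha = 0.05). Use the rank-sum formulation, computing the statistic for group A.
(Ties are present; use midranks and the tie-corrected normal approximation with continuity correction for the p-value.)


Step 1: Combine and sort all 12 observations; assign midranks.
sorted (value, group): (11,X), (18,X), (22,X), (23,X), (23,Y), (24,X), (29,X), (29,Y), (30,Y), (31,Y), (32,Y), (34,Y)
ranks: 11->1, 18->2, 22->3, 23->4.5, 23->4.5, 24->6, 29->7.5, 29->7.5, 30->9, 31->10, 32->11, 34->12
Step 2: Rank sum for X: R1 = 1 + 2 + 3 + 4.5 + 6 + 7.5 = 24.
Step 3: U_X = R1 - n1(n1+1)/2 = 24 - 6*7/2 = 24 - 21 = 3.
       U_Y = n1*n2 - U_X = 36 - 3 = 33.
Step 4: Ties are present, so use the tie-corrected normal approximation (with continuity correction) for the p-value.
Step 5: p-value = 0.019805; compare to alpha = 0.05. reject H0.

U_X = 3, p = 0.019805, reject H0 at alpha = 0.05.


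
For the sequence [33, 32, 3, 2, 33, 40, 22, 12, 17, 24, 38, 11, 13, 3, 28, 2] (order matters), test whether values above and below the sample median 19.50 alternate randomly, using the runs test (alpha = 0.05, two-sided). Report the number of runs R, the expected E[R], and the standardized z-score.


Step 1: Compute median = 19.50; label A = above, B = below.
Labels in order: AABBAAABBAABBBAB  (n_A = 8, n_B = 8)
Step 2: Count runs R = 8.
Step 3: Under H0 (random ordering), E[R] = 2*n_A*n_B/(n_A+n_B) + 1 = 2*8*8/16 + 1 = 9.0000.
        Var[R] = 2*n_A*n_B*(2*n_A*n_B - n_A - n_B) / ((n_A+n_B)^2 * (n_A+n_B-1)) = 14336/3840 = 3.7333.
        SD[R] = 1.9322.
Step 4: Continuity-corrected z = (R + 0.5 - E[R]) / SD[R] = (8 + 0.5 - 9.0000) / 1.9322 = -0.2588.
Step 5: Two-sided p-value via normal approximation = 2*(1 - Phi(|z|)) = 0.795809.
Step 6: alpha = 0.05. fail to reject H0.

R = 8, z = -0.2588, p = 0.795809, fail to reject H0.


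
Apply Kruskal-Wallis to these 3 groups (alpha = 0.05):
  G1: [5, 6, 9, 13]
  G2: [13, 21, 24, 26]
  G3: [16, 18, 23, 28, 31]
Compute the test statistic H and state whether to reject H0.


Step 1: Combine all N = 13 observations and assign midranks.
sorted (value, group, rank): (5,G1,1), (6,G1,2), (9,G1,3), (13,G1,4.5), (13,G2,4.5), (16,G3,6), (18,G3,7), (21,G2,8), (23,G3,9), (24,G2,10), (26,G2,11), (28,G3,12), (31,G3,13)
Step 2: Sum ranks within each group.
R_1 = 10.5 (n_1 = 4)
R_2 = 33.5 (n_2 = 4)
R_3 = 47 (n_3 = 5)
Step 3: H = 12/(N(N+1)) * sum(R_i^2/n_i) - 3(N+1)
     = 12/(13*14) * (10.5^2/4 + 33.5^2/4 + 47^2/5) - 3*14
     = 0.065934 * 749.925 - 42
     = 7.445604.
Step 4: Ties present; correction factor C = 1 - 6/(13^3 - 13) = 0.997253. Corrected H = 7.445604 / 0.997253 = 7.466116.
Step 5: Under H0, H ~ chi^2(2); p-value = 0.023920.
Step 6: alpha = 0.05. reject H0.

H = 7.4661, df = 2, p = 0.023920, reject H0.


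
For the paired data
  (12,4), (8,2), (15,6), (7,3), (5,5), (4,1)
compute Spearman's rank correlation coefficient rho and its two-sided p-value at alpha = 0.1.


Step 1: Rank x and y separately (midranks; no ties here).
rank(x): 12->5, 8->4, 15->6, 7->3, 5->2, 4->1
rank(y): 4->4, 2->2, 6->6, 3->3, 5->5, 1->1
Step 2: d_i = R_x(i) - R_y(i); compute d_i^2.
  (5-4)^2=1, (4-2)^2=4, (6-6)^2=0, (3-3)^2=0, (2-5)^2=9, (1-1)^2=0
sum(d^2) = 14.
Step 3: rho = 1 - 6*14 / (6*(6^2 - 1)) = 1 - 84/210 = 0.600000.
Step 4: Under H0, t = rho * sqrt((n-2)/(1-rho^2)) = 1.5000 ~ t(4).
Step 5: Two-sided p-value from the t-distribution with 4 df = 0.208000.
Step 6: alpha = 0.1. fail to reject H0.

rho = 0.6000, p = 0.208000, fail to reject H0 at alpha = 0.1.


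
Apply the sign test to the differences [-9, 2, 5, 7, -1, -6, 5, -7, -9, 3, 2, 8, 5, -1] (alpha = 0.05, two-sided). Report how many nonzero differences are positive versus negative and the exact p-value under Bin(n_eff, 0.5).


Step 1: Discard zero differences. Original n = 14; n_eff = number of nonzero differences = 14.
Nonzero differences (with sign): -9, +2, +5, +7, -1, -6, +5, -7, -9, +3, +2, +8, +5, -1
Step 2: Count signs: positive = 8, negative = 6.
Step 3: Under H0: P(positive) = 0.5, so the number of positives S ~ Bin(14, 0.5).
Step 4: Two-sided exact p-value = sum of Bin(14,0.5) probabilities at or below the observed probability = 0.790527.
Step 5: alpha = 0.05. fail to reject H0.

n_eff = 14, pos = 8, neg = 6, p = 0.790527, fail to reject H0.


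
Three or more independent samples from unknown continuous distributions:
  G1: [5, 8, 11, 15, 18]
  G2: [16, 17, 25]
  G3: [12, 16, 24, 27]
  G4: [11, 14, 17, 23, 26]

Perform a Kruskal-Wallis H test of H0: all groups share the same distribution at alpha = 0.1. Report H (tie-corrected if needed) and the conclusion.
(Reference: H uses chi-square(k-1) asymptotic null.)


Step 1: Combine all N = 17 observations and assign midranks.
sorted (value, group, rank): (5,G1,1), (8,G1,2), (11,G1,3.5), (11,G4,3.5), (12,G3,5), (14,G4,6), (15,G1,7), (16,G2,8.5), (16,G3,8.5), (17,G2,10.5), (17,G4,10.5), (18,G1,12), (23,G4,13), (24,G3,14), (25,G2,15), (26,G4,16), (27,G3,17)
Step 2: Sum ranks within each group.
R_1 = 25.5 (n_1 = 5)
R_2 = 34 (n_2 = 3)
R_3 = 44.5 (n_3 = 4)
R_4 = 49 (n_4 = 5)
Step 3: H = 12/(N(N+1)) * sum(R_i^2/n_i) - 3(N+1)
     = 12/(17*18) * (25.5^2/5 + 34^2/3 + 44.5^2/4 + 49^2/5) - 3*18
     = 0.039216 * 1490.65 - 54
     = 4.456699.
Step 4: Ties present; correction factor C = 1 - 18/(17^3 - 17) = 0.996324. Corrected H = 4.456699 / 0.996324 = 4.473145.
Step 5: Under H0, H ~ chi^2(3); p-value = 0.214698.
Step 6: alpha = 0.1. fail to reject H0.

H = 4.4731, df = 3, p = 0.214698, fail to reject H0.


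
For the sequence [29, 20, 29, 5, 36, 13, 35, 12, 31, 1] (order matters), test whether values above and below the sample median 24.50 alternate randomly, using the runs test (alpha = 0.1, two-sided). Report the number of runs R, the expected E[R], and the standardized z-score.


Step 1: Compute median = 24.50; label A = above, B = below.
Labels in order: ABABABABAB  (n_A = 5, n_B = 5)
Step 2: Count runs R = 10.
Step 3: Under H0 (random ordering), E[R] = 2*n_A*n_B/(n_A+n_B) + 1 = 2*5*5/10 + 1 = 6.0000.
        Var[R] = 2*n_A*n_B*(2*n_A*n_B - n_A - n_B) / ((n_A+n_B)^2 * (n_A+n_B-1)) = 2000/900 = 2.2222.
        SD[R] = 1.4907.
Step 4: Continuity-corrected z = (R - 0.5 - E[R]) / SD[R] = (10 - 0.5 - 6.0000) / 1.4907 = 2.3479.
Step 5: Two-sided p-value via normal approximation = 2*(1 - Phi(|z|)) = 0.018881.
Step 6: alpha = 0.1. reject H0.

R = 10, z = 2.3479, p = 0.018881, reject H0.


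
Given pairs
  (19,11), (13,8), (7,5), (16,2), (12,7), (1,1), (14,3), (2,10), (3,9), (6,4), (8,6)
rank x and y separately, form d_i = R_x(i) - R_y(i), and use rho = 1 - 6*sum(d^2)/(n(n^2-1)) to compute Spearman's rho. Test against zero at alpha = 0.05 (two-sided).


Step 1: Rank x and y separately (midranks; no ties here).
rank(x): 19->11, 13->8, 7->5, 16->10, 12->7, 1->1, 14->9, 2->2, 3->3, 6->4, 8->6
rank(y): 11->11, 8->8, 5->5, 2->2, 7->7, 1->1, 3->3, 10->10, 9->9, 4->4, 6->6
Step 2: d_i = R_x(i) - R_y(i); compute d_i^2.
  (11-11)^2=0, (8-8)^2=0, (5-5)^2=0, (10-2)^2=64, (7-7)^2=0, (1-1)^2=0, (9-3)^2=36, (2-10)^2=64, (3-9)^2=36, (4-4)^2=0, (6-6)^2=0
sum(d^2) = 200.
Step 3: rho = 1 - 6*200 / (11*(11^2 - 1)) = 1 - 1200/1320 = 0.090909.
Step 4: Under H0, t = rho * sqrt((n-2)/(1-rho^2)) = 0.2739 ~ t(9).
Step 5: Two-sided p-value from the t-distribution with 9 df = 0.790373.
Step 6: alpha = 0.05. fail to reject H0.

rho = 0.0909, p = 0.790373, fail to reject H0 at alpha = 0.05.


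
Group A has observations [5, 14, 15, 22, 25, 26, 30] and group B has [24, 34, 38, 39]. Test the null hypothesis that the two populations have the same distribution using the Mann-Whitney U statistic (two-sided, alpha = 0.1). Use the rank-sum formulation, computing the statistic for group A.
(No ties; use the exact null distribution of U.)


Step 1: Combine and sort all 11 observations; assign midranks.
sorted (value, group): (5,X), (14,X), (15,X), (22,X), (24,Y), (25,X), (26,X), (30,X), (34,Y), (38,Y), (39,Y)
ranks: 5->1, 14->2, 15->3, 22->4, 24->5, 25->6, 26->7, 30->8, 34->9, 38->10, 39->11
Step 2: Rank sum for X: R1 = 1 + 2 + 3 + 4 + 6 + 7 + 8 = 31.
Step 3: U_X = R1 - n1(n1+1)/2 = 31 - 7*8/2 = 31 - 28 = 3.
       U_Y = n1*n2 - U_X = 28 - 3 = 25.
Step 4: No ties, so the exact null distribution of U (based on enumerating the C(11,7) = 330 equally likely rank assignments) gives the two-sided p-value.
Step 5: p-value = 0.042424; compare to alpha = 0.1. reject H0.

U_X = 3, p = 0.042424, reject H0 at alpha = 0.1.


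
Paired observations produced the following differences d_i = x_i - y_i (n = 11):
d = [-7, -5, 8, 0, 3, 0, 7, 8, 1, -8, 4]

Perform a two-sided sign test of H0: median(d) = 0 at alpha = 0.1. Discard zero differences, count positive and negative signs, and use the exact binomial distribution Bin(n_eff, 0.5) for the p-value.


Step 1: Discard zero differences. Original n = 11; n_eff = number of nonzero differences = 9.
Nonzero differences (with sign): -7, -5, +8, +3, +7, +8, +1, -8, +4
Step 2: Count signs: positive = 6, negative = 3.
Step 3: Under H0: P(positive) = 0.5, so the number of positives S ~ Bin(9, 0.5).
Step 4: Two-sided exact p-value = sum of Bin(9,0.5) probabilities at or below the observed probability = 0.507812.
Step 5: alpha = 0.1. fail to reject H0.

n_eff = 9, pos = 6, neg = 3, p = 0.507812, fail to reject H0.


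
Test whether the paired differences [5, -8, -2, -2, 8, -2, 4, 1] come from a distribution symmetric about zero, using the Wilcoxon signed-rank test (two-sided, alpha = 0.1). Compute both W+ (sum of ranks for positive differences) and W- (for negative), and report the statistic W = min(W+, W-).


Step 1: Drop any zero differences (none here) and take |d_i|.
|d| = [5, 8, 2, 2, 8, 2, 4, 1]
Step 2: Midrank |d_i| (ties get averaged ranks).
ranks: |5|->6, |8|->7.5, |2|->3, |2|->3, |8|->7.5, |2|->3, |4|->5, |1|->1
Step 3: Attach original signs; sum ranks with positive sign and with negative sign.
W+ = 6 + 7.5 + 5 + 1 = 19.5
W- = 7.5 + 3 + 3 + 3 = 16.5
(Check: W+ + W- = 36 should equal n(n+1)/2 = 36.)
Step 4: Test statistic W = min(W+, W-) = 16.5.
Step 5: Ties in |d|, so use the tie-corrected normal approximation.
        E[W] = n(n+1)/4 = 8*9/4 = 18.
        Tie groups: |d|=2 (t=3), |d|=8 (t=2); sum(t^3 - t) = 30.
        Var[W] = n(n+1)(2n+1)/24 - sum(t^3-t)/48 = 1224/24 - 30/48 = 50.375.
        z = (W - E[W]) / sqrt(Var[W]) = (16.5 - 18) / 7.0975 = -0.2113.
        Two-sided p = 2*Phi(z) = 0.832621.
Step 6: alpha = 0.1. fail to reject H0.

W+ = 19.5, W- = 16.5, W = min = 16.5, p = 0.832621, fail to reject H0.


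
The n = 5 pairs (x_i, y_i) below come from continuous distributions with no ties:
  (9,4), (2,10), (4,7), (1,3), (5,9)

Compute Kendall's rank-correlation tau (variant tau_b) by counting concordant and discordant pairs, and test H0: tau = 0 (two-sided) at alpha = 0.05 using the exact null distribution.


Step 1: Enumerate the 10 unordered pairs (i,j) with i<j and classify each by sign(x_j-x_i) * sign(y_j-y_i).
  (1,2):dx=-7,dy=+6->D; (1,3):dx=-5,dy=+3->D; (1,4):dx=-8,dy=-1->C; (1,5):dx=-4,dy=+5->D
  (2,3):dx=+2,dy=-3->D; (2,4):dx=-1,dy=-7->C; (2,5):dx=+3,dy=-1->D; (3,4):dx=-3,dy=-4->C
  (3,5):dx=+1,dy=+2->C; (4,5):dx=+4,dy=+6->C
Step 2: C = 5, D = 5, total pairs = 10.
Step 3: tau = (C - D)/(n(n-1)/2) = (5 - 5)/10 = 0.000000.
Step 4: Exact two-sided p-value (enumerate n! = 120 permutations of y under H0): p = 1.000000.
Step 5: alpha = 0.05. fail to reject H0.

tau_b = 0.0000 (C=5, D=5), p = 1.000000, fail to reject H0.


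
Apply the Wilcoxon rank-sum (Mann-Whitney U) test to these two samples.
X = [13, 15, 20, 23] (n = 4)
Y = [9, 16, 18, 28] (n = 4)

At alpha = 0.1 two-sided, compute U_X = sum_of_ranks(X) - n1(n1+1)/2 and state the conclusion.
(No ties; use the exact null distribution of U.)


Step 1: Combine and sort all 8 observations; assign midranks.
sorted (value, group): (9,Y), (13,X), (15,X), (16,Y), (18,Y), (20,X), (23,X), (28,Y)
ranks: 9->1, 13->2, 15->3, 16->4, 18->5, 20->6, 23->7, 28->8
Step 2: Rank sum for X: R1 = 2 + 3 + 6 + 7 = 18.
Step 3: U_X = R1 - n1(n1+1)/2 = 18 - 4*5/2 = 18 - 10 = 8.
       U_Y = n1*n2 - U_X = 16 - 8 = 8.
Step 4: No ties, so the exact null distribution of U (based on enumerating the C(8,4) = 70 equally likely rank assignments) gives the two-sided p-value.
Step 5: p-value = 1.000000; compare to alpha = 0.1. fail to reject H0.

U_X = 8, p = 1.000000, fail to reject H0 at alpha = 0.1.


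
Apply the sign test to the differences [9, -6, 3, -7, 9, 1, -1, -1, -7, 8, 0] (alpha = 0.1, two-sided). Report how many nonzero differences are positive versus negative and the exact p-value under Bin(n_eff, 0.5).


Step 1: Discard zero differences. Original n = 11; n_eff = number of nonzero differences = 10.
Nonzero differences (with sign): +9, -6, +3, -7, +9, +1, -1, -1, -7, +8
Step 2: Count signs: positive = 5, negative = 5.
Step 3: Under H0: P(positive) = 0.5, so the number of positives S ~ Bin(10, 0.5).
Step 4: Two-sided exact p-value = sum of Bin(10,0.5) probabilities at or below the observed probability = 1.000000.
Step 5: alpha = 0.1. fail to reject H0.

n_eff = 10, pos = 5, neg = 5, p = 1.000000, fail to reject H0.


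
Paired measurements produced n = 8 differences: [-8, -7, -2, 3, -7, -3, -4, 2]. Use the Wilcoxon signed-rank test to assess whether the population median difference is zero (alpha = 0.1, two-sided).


Step 1: Drop any zero differences (none here) and take |d_i|.
|d| = [8, 7, 2, 3, 7, 3, 4, 2]
Step 2: Midrank |d_i| (ties get averaged ranks).
ranks: |8|->8, |7|->6.5, |2|->1.5, |3|->3.5, |7|->6.5, |3|->3.5, |4|->5, |2|->1.5
Step 3: Attach original signs; sum ranks with positive sign and with negative sign.
W+ = 3.5 + 1.5 = 5
W- = 8 + 6.5 + 1.5 + 6.5 + 3.5 + 5 = 31
(Check: W+ + W- = 36 should equal n(n+1)/2 = 36.)
Step 4: Test statistic W = min(W+, W-) = 5.
Step 5: Ties in |d|, so use the tie-corrected normal approximation.
        E[W] = n(n+1)/4 = 8*9/4 = 18.
        Tie groups: |d|=2 (t=2), |d|=3 (t=2), |d|=7 (t=2); sum(t^3 - t) = 18.
        Var[W] = n(n+1)(2n+1)/24 - sum(t^3-t)/48 = 1224/24 - 18/48 = 50.625.
        z = (W - E[W]) / sqrt(Var[W]) = (5 - 18) / 7.1151 = -1.8271.
        Two-sided p = 2*Phi(z) = 0.067686.
Step 6: alpha = 0.1. reject H0.

W+ = 5, W- = 31, W = min = 5, p = 0.067686, reject H0.


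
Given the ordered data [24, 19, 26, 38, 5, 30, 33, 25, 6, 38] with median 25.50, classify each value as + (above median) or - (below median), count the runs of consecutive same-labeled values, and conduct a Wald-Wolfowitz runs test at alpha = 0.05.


Step 1: Compute median = 25.50; label A = above, B = below.
Labels in order: BBAABAABBA  (n_A = 5, n_B = 5)
Step 2: Count runs R = 6.
Step 3: Under H0 (random ordering), E[R] = 2*n_A*n_B/(n_A+n_B) + 1 = 2*5*5/10 + 1 = 6.0000.
        Var[R] = 2*n_A*n_B*(2*n_A*n_B - n_A - n_B) / ((n_A+n_B)^2 * (n_A+n_B-1)) = 2000/900 = 2.2222.
        SD[R] = 1.4907.
Step 4: R = E[R], so z = 0 with no continuity correction.
Step 5: Two-sided p-value via normal approximation = 2*(1 - Phi(|z|)) = 1.000000.
Step 6: alpha = 0.05. fail to reject H0.

R = 6, z = 0.0000, p = 1.000000, fail to reject H0.


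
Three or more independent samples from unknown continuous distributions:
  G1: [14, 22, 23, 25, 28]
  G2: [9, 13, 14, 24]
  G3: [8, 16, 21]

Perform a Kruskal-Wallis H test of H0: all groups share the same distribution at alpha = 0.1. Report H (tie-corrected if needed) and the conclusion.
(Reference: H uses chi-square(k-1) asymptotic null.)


Step 1: Combine all N = 12 observations and assign midranks.
sorted (value, group, rank): (8,G3,1), (9,G2,2), (13,G2,3), (14,G1,4.5), (14,G2,4.5), (16,G3,6), (21,G3,7), (22,G1,8), (23,G1,9), (24,G2,10), (25,G1,11), (28,G1,12)
Step 2: Sum ranks within each group.
R_1 = 44.5 (n_1 = 5)
R_2 = 19.5 (n_2 = 4)
R_3 = 14 (n_3 = 3)
Step 3: H = 12/(N(N+1)) * sum(R_i^2/n_i) - 3(N+1)
     = 12/(12*13) * (44.5^2/5 + 19.5^2/4 + 14^2/3) - 3*13
     = 0.076923 * 556.446 - 39
     = 3.803526.
Step 4: Ties present; correction factor C = 1 - 6/(12^3 - 12) = 0.996503. Corrected H = 3.803526 / 0.996503 = 3.816871.
Step 5: Under H0, H ~ chi^2(2); p-value = 0.148312.
Step 6: alpha = 0.1. fail to reject H0.

H = 3.8169, df = 2, p = 0.148312, fail to reject H0.


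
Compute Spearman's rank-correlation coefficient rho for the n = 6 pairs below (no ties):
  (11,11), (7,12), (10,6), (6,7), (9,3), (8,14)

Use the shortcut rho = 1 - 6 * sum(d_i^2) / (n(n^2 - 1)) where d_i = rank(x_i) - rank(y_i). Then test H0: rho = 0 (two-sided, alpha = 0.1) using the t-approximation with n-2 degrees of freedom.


Step 1: Rank x and y separately (midranks; no ties here).
rank(x): 11->6, 7->2, 10->5, 6->1, 9->4, 8->3
rank(y): 11->4, 12->5, 6->2, 7->3, 3->1, 14->6
Step 2: d_i = R_x(i) - R_y(i); compute d_i^2.
  (6-4)^2=4, (2-5)^2=9, (5-2)^2=9, (1-3)^2=4, (4-1)^2=9, (3-6)^2=9
sum(d^2) = 44.
Step 3: rho = 1 - 6*44 / (6*(6^2 - 1)) = 1 - 264/210 = -0.257143.
Step 4: Under H0, t = rho * sqrt((n-2)/(1-rho^2)) = -0.5322 ~ t(4).
Step 5: Two-sided p-value from the t-distribution with 4 df = 0.622787.
Step 6: alpha = 0.1. fail to reject H0.

rho = -0.2571, p = 0.622787, fail to reject H0 at alpha = 0.1.
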